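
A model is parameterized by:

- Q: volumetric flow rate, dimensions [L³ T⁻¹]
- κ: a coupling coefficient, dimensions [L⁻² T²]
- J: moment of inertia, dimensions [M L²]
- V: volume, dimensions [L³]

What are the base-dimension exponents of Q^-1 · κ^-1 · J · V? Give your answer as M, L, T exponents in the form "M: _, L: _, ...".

M: 1, L: 4, T: -1

Collect each base-dimension exponent across the product:
  M: −(0) − (0) + (1) + (0) = 1
  L: −(3) − (-2) + (2) + (3) = 4
  T: −(-1) − (2) + (0) + (0) = -1
So the dimensions are [M L⁴ T⁻¹].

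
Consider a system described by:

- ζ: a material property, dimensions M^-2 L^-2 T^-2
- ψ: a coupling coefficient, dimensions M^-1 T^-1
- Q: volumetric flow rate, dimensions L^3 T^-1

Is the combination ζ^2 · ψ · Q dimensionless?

Sum the exponent of each base dimension across the product:
  M: 2·[ζ]_M + [ψ]_M + [Q]_M = 2·(-2) + (-1) + (0) = -5
  L: 2·[ζ]_L + [ψ]_L + [Q]_L = 2·(-2) + (0) + (3) = -1
  T: 2·[ζ]_T + [ψ]_T + [Q]_T = 2·(-2) + (-1) + (-1) = -6
Net dimensions [M⁻⁵ L⁻¹ T⁻⁶] ≠ [1] — not dimensionless.

no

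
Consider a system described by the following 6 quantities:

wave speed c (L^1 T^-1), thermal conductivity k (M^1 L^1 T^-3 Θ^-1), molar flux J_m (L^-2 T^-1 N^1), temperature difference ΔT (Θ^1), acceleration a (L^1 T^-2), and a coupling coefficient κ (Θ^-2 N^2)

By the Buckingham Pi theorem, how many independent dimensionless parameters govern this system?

1

There are 6 variables and 5 base dimensions (M, L, T, Θ, N).
The dimension matrix has rank 5.
Independent dimensionless groups: 6 − 5 = 1.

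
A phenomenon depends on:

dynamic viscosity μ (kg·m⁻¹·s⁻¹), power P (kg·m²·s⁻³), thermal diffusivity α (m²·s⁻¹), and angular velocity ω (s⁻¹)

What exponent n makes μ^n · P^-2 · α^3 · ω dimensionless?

Balance the M exponent: (1)·n from μ, plus −2·(1) + 3·(0) + (0) = -2 from the rest, must sum to zero.
n − 2 = 0, so n = 2.

2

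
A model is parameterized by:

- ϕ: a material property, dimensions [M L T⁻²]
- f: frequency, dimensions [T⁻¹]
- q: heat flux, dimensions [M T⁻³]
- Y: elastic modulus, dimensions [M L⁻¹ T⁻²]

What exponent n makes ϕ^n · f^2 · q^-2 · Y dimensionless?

1

Balance the M exponent: (1)·n from ϕ, plus 2·(0) − 2·(1) + (1) = -1 from the rest, must sum to zero.
n − 1 = 0, so n = 1.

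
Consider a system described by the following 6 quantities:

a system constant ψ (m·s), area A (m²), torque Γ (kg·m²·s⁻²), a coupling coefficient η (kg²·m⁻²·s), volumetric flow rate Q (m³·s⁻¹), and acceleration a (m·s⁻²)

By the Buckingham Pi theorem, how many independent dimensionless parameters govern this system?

There are 6 variables and 3 base dimensions (M, L, T).
The dimension matrix has rank 3.
Independent dimensionless groups: 6 − 3 = 3.

3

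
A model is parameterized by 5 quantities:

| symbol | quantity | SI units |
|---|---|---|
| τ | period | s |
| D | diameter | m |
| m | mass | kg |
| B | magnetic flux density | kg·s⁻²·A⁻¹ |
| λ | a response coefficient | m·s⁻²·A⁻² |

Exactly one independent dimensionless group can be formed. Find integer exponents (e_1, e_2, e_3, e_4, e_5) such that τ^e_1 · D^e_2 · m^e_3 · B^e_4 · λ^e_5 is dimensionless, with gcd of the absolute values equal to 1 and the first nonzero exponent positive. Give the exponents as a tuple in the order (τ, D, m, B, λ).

(2, 1, -2, 2, -1)

M: e_1·(0) + e_2·(0) + e_3·(1) + e_4·(1) + e_5·(0) = 0
L: e_1·(0) + e_2·(1) + e_3·(0) + e_4·(0) + e_5·(1) = 0
T: e_1·(1) + e_2·(0) + e_3·(0) + e_4·(-2) + e_5·(-2) = 0
I: e_1·(0) + e_2·(0) + e_3·(0) + e_4·(-1) + e_5·(-2) = 0
Solving this homogeneous linear system for the smallest-integer solution (first nonzero entry positive) gives (2, 1, -2, 2, -1).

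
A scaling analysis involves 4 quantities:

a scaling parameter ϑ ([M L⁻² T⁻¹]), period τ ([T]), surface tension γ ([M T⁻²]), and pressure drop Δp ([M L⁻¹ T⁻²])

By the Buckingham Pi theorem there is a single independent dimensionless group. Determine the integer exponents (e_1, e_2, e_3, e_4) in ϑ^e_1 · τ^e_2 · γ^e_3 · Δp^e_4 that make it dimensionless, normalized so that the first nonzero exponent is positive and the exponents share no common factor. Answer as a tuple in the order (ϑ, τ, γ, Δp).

M: e_1·(1) + e_2·(0) + e_3·(1) + e_4·(1) = 0
L: e_1·(-2) + e_2·(0) + e_3·(0) + e_4·(-1) = 0
T: e_1·(-1) + e_2·(1) + e_3·(-2) + e_4·(-2) = 0
Solving this homogeneous linear system for the smallest-integer solution (first nonzero entry positive) gives (1, -1, 1, -2).

(1, -1, 1, -2)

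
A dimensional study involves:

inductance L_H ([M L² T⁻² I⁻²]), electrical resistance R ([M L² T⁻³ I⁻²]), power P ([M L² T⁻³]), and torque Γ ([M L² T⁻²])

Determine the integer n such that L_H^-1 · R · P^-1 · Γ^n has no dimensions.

1

Balance the M exponent: (1)·n from Γ, plus −(1) + (1) − (1) = -1 from the rest, must sum to zero.
n − 1 = 0, so n = 1.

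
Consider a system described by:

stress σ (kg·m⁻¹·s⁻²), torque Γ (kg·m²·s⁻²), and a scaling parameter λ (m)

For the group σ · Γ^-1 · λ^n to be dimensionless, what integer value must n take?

3

Balance the L exponent: (1)·n from λ, plus (-1) − (2) = -3 from the rest, must sum to zero.
n − 3 = 0, so n = 3.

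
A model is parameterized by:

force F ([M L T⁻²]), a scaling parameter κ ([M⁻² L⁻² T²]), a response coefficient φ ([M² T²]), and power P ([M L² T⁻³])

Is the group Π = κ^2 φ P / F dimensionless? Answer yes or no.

no

Sum the exponent of each base dimension across the product:
  M: −[F]_M + 2·[κ]_M + [φ]_M + [P]_M = −(1) + 2·(-2) + (2) + (1) = -2
  L: −[F]_L + 2·[κ]_L + [φ]_L + [P]_L = −(1) + 2·(-2) + (0) + (2) = -3
  T: −[F]_T + 2·[κ]_T + [φ]_T + [P]_T = −(-2) + 2·(2) + (2) + (-3) = 5
Net dimensions [M⁻² L⁻³ T⁵] ≠ [1] — not dimensionless.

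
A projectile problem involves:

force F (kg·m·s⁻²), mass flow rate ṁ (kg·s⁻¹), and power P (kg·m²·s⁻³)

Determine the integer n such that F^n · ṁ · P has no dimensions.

Balance the M exponent: (1)·n from F, plus (1) + (1) = 2 from the rest, must sum to zero.
n + 2 = 0, so n = -2.

-2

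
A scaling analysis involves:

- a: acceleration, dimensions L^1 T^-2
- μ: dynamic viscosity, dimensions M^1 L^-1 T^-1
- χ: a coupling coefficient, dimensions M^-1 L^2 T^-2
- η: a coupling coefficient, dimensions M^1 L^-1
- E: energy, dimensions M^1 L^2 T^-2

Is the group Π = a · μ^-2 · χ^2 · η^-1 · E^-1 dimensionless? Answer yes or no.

Sum the exponent of each base dimension across the product:
  M: [a]_M − 2·[μ]_M + 2·[χ]_M − [η]_M − [E]_M = (0) − 2·(1) + 2·(-1) − (1) − (1) = -6
  L: [a]_L − 2·[μ]_L + 2·[χ]_L − [η]_L − [E]_L = (1) − 2·(-1) + 2·(2) − (-1) − (2) = 6
  T: [a]_T − 2·[μ]_T + 2·[χ]_T − [η]_T − [E]_T = (-2) − 2·(-1) + 2·(-2) − (0) − (-2) = -2
Net dimensions [M⁻⁶ L⁶ T⁻²] ≠ [1] — not dimensionless.

no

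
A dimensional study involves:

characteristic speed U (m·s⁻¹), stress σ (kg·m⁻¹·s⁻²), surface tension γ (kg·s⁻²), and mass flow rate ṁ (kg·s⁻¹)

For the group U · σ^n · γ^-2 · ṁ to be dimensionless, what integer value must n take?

1

Balance the M exponent: (1)·n from σ, plus (0) − 2·(1) + (1) = -1 from the rest, must sum to zero.
n − 1 = 0, so n = 1.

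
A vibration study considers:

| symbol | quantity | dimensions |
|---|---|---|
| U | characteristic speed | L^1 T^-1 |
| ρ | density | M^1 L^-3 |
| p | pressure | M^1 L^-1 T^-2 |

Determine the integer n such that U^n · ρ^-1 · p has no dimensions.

-2

Balance the L exponent: (1)·n from U, plus −(-3) + (-1) = 2 from the rest, must sum to zero.
n + 2 = 0, so n = -2.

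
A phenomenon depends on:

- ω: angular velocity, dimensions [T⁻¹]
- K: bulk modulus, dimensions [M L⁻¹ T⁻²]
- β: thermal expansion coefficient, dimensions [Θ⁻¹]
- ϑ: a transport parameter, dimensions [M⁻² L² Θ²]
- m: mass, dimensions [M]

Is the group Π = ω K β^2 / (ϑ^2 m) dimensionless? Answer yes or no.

Sum the exponent of each base dimension across the product:
  M: [ω]_M + [K]_M + 2·[β]_M − 2·[ϑ]_M − [m]_M = (0) + (1) + 2·(0) − 2·(-2) − (1) = 4
  L: [ω]_L + [K]_L + 2·[β]_L − 2·[ϑ]_L − [m]_L = (0) + (-1) + 2·(0) − 2·(2) − (0) = -5
  T: [ω]_T + [K]_T + 2·[β]_T − 2·[ϑ]_T − [m]_T = (-1) + (-2) + 2·(0) − 2·(0) − (0) = -3
  Θ: [ω]_Θ + [K]_Θ + 2·[β]_Θ − 2·[ϑ]_Θ − [m]_Θ = (0) + (0) + 2·(-1) − 2·(2) − (0) = -6
Net dimensions [M⁴ L⁻⁵ T⁻³ Θ⁻⁶] ≠ [1] — not dimensionless.

no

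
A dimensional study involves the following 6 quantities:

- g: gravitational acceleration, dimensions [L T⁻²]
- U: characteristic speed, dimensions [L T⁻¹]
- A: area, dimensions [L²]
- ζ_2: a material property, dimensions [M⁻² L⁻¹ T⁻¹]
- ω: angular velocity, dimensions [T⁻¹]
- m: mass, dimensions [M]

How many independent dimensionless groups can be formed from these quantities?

There are 6 variables and 3 base dimensions (M, L, T).
The dimension matrix has rank 3.
Independent dimensionless groups: 6 − 3 = 3.

3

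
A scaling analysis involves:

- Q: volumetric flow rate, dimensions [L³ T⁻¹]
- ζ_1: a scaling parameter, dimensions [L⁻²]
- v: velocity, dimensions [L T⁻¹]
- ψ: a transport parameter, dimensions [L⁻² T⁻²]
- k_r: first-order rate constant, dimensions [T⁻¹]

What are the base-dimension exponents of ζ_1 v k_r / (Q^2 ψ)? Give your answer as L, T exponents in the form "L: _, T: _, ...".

Collect each base-dimension exponent across the product:
  L: −2·(3) + (-2) + (1) − (-2) + (0) = -5
  T: −2·(-1) + (0) + (-1) − (-2) + (-1) = 2
So the dimensions are [L⁻⁵ T²].

L: -5, T: 2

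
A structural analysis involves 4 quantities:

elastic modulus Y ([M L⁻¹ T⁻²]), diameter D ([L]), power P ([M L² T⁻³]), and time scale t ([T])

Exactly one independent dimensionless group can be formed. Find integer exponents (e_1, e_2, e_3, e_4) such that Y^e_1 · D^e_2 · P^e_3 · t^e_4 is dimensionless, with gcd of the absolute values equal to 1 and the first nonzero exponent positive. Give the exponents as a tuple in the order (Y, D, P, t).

(1, 3, -1, -1)

M: e_1·(1) + e_2·(0) + e_3·(1) + e_4·(0) = 0
L: e_1·(-1) + e_2·(1) + e_3·(2) + e_4·(0) = 0
T: e_1·(-2) + e_2·(0) + e_3·(-3) + e_4·(1) = 0
Solving this homogeneous linear system for the smallest-integer solution (first nonzero entry positive) gives (1, 3, -1, -1).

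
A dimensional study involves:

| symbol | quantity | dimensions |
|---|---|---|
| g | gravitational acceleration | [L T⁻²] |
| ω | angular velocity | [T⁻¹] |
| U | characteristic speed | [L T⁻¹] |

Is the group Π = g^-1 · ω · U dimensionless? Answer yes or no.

yes

Sum the exponent of each base dimension across the product:
  M: −[g]_M + [ω]_M + [U]_M = −(0) + (0) + (0) = 0
  L: −[g]_L + [ω]_L + [U]_L = −(1) + (0) + (1) = 0
  T: −[g]_T + [ω]_T + [U]_T = −(-2) + (-1) + (-1) = 0
All base exponents vanish — dimensionless.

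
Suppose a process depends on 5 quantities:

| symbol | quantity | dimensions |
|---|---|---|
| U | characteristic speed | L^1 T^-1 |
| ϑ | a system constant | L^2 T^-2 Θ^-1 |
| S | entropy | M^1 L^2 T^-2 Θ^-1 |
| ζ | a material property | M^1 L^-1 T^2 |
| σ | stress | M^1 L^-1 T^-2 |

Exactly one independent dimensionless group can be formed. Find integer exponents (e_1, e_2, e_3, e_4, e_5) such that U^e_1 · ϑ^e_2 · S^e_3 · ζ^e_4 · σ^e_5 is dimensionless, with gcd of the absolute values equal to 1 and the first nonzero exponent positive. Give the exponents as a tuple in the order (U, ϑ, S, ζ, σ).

(4, 4, -4, 3, 1)

M: e_1·(0) + e_2·(0) + e_3·(1) + e_4·(1) + e_5·(1) = 0
L: e_1·(1) + e_2·(2) + e_3·(2) + e_4·(-1) + e_5·(-1) = 0
T: e_1·(-1) + e_2·(-2) + e_3·(-2) + e_4·(2) + e_5·(-2) = 0
Θ: e_1·(0) + e_2·(-1) + e_3·(-1) + e_4·(0) + e_5·(0) = 0
Solving this homogeneous linear system for the smallest-integer solution (first nonzero entry positive) gives (4, 4, -4, 3, 1).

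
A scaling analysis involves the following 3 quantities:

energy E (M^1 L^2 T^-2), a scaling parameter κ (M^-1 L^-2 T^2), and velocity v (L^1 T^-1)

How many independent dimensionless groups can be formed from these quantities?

1

There are 3 variables and 3 base dimensions (M, L, T).
The dimension matrix has rank 2 (less than 3: the dimension vectors are linearly dependent).
Independent dimensionless groups: 3 − 2 = 1.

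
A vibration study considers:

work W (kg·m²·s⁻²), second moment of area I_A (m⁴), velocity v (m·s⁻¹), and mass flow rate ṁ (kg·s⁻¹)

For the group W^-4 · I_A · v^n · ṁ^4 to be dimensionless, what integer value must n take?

Balance the L exponent: (1)·n from v, plus −4·(2) + (4) + 4·(0) = -4 from the rest, must sum to zero.
n − 4 = 0, so n = 4.

4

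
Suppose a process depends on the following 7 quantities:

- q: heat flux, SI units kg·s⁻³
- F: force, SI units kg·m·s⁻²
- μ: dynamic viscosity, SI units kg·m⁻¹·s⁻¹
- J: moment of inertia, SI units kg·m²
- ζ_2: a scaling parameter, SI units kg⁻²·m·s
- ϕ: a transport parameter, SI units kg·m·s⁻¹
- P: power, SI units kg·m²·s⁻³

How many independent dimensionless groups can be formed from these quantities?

There are 7 variables and 3 base dimensions (M, L, T).
The dimension matrix has rank 3.
Independent dimensionless groups: 7 − 3 = 4.

4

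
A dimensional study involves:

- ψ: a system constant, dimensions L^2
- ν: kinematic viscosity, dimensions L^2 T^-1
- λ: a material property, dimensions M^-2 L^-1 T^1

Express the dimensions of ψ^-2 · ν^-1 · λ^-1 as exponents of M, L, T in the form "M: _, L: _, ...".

Collect each base-dimension exponent across the product:
  M: −2·(0) − (0) − (-2) = 2
  L: −2·(2) − (2) − (-1) = -5
  T: −2·(0) − (-1) − (1) = 0
So the dimensions are [M² L⁻⁵].

M: 2, L: -5, T: 0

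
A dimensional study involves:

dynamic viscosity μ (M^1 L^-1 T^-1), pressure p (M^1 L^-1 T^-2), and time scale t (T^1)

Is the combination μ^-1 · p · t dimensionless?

Sum the exponent of each base dimension across the product:
  M: −[μ]_M + [p]_M + [t]_M = −(1) + (1) + (0) = 0
  L: −[μ]_L + [p]_L + [t]_L = −(-1) + (-1) + (0) = 0
  T: −[μ]_T + [p]_T + [t]_T = −(-1) + (-2) + (1) = 0
  Θ: −[μ]_Θ + [p]_Θ + [t]_Θ = −(0) + (0) + (0) = 0
All base exponents vanish — dimensionless.

yes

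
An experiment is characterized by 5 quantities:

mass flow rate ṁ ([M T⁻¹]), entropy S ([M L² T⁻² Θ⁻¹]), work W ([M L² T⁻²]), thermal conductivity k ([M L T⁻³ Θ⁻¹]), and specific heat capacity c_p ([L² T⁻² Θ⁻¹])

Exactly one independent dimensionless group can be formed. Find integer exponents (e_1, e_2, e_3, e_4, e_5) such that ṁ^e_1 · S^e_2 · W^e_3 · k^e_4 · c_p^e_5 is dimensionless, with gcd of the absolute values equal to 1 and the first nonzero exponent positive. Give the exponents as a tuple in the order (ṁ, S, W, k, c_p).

(4, -1, -1, -2, 3)

M: e_1·(1) + e_2·(1) + e_3·(1) + e_4·(1) + e_5·(0) = 0
L: e_1·(0) + e_2·(2) + e_3·(2) + e_4·(1) + e_5·(2) = 0
T: e_1·(-1) + e_2·(-2) + e_3·(-2) + e_4·(-3) + e_5·(-2) = 0
Θ: e_1·(0) + e_2·(-1) + e_3·(0) + e_4·(-1) + e_5·(-1) = 0
Solving this homogeneous linear system for the smallest-integer solution (first nonzero entry positive) gives (4, -1, -1, -2, 3).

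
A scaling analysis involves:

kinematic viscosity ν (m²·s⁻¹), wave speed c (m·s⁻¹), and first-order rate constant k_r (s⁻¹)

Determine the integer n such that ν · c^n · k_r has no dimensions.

-2

Balance the L exponent: (1)·n from c, plus (2) + (0) = 2 from the rest, must sum to zero.
n + 2 = 0, so n = -2.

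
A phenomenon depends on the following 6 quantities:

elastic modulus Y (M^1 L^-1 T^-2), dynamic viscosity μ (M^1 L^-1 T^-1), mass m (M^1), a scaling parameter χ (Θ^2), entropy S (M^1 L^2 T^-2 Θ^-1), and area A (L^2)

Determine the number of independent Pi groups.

2

There are 6 variables and 4 base dimensions (M, L, T, Θ).
The dimension matrix has rank 4.
Independent dimensionless groups: 6 − 4 = 2.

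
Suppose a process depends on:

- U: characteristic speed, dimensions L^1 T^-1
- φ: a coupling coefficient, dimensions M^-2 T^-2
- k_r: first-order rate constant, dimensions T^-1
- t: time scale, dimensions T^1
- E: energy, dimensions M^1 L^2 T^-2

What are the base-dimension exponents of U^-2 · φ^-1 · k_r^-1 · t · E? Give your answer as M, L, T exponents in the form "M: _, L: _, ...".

Collect each base-dimension exponent across the product:
  M: −2·(0) − (-2) − (0) + (0) + (1) = 3
  L: −2·(1) − (0) − (0) + (0) + (2) = 0
  T: −2·(-1) − (-2) − (-1) + (1) + (-2) = 4
So the dimensions are [M³ T⁴].

M: 3, L: 0, T: 4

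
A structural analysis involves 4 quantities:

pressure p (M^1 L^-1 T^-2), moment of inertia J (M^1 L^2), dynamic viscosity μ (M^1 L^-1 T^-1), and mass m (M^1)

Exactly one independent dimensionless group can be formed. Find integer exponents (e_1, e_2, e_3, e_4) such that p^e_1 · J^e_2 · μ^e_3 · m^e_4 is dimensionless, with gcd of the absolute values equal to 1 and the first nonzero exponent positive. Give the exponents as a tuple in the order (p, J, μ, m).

(2, -1, -4, 3)

M: e_1·(1) + e_2·(1) + e_3·(1) + e_4·(1) = 0
L: e_1·(-1) + e_2·(2) + e_3·(-1) + e_4·(0) = 0
T: e_1·(-2) + e_2·(0) + e_3·(-1) + e_4·(0) = 0
Solving this homogeneous linear system for the smallest-integer solution (first nonzero entry positive) gives (2, -1, -4, 3).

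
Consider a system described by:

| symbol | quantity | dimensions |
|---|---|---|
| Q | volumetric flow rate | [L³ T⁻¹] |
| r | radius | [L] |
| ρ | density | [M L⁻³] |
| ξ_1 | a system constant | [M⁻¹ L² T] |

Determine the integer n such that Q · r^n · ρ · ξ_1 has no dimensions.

Balance the L exponent: (1)·n from r, plus (3) + (-3) + (2) = 2 from the rest, must sum to zero.
n + 2 = 0, so n = -2.

-2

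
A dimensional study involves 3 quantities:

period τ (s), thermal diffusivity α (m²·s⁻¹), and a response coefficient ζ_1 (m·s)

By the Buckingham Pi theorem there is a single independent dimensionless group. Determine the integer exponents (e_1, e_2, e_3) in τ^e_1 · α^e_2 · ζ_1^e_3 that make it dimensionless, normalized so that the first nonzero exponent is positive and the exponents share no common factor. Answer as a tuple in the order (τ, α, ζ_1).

(3, 1, -2)

L: e_1·(0) + e_2·(2) + e_3·(1) = 0
T: e_1·(1) + e_2·(-1) + e_3·(1) = 0
Solving this homogeneous linear system for the smallest-integer solution (first nonzero entry positive) gives (3, 1, -2).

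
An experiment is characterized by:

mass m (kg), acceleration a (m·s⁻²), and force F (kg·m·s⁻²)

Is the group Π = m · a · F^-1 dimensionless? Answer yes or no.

yes

Sum the exponent of each base dimension across the product:
  M: [m]_M + [a]_M − [F]_M = (1) + (0) − (1) = 0
  L: [m]_L + [a]_L − [F]_L = (0) + (1) − (1) = 0
  T: [m]_T + [a]_T − [F]_T = (0) + (-2) − (-2) = 0
All base exponents vanish — dimensionless.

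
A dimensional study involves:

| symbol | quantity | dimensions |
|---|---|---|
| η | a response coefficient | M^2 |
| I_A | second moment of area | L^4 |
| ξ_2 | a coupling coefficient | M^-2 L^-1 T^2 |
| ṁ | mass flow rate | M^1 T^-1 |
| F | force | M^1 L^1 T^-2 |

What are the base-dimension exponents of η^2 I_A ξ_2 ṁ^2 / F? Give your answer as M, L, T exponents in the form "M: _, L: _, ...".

Collect each base-dimension exponent across the product:
  M: 2·(2) + (0) + (-2) + 2·(1) − (1) = 3
  L: 2·(0) + (4) + (-1) + 2·(0) − (1) = 2
  T: 2·(0) + (0) + (2) + 2·(-1) − (-2) = 2
So the dimensions are [M³ L² T²].

M: 3, L: 2, T: 2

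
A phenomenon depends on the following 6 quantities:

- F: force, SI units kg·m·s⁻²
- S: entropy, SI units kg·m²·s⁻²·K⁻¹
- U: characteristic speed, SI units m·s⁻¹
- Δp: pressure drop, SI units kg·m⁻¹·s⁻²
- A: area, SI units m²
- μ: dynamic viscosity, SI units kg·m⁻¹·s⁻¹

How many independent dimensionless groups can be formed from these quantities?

There are 6 variables and 4 base dimensions (M, L, T, Θ).
The dimension matrix has rank 4.
Independent dimensionless groups: 6 − 4 = 2.

2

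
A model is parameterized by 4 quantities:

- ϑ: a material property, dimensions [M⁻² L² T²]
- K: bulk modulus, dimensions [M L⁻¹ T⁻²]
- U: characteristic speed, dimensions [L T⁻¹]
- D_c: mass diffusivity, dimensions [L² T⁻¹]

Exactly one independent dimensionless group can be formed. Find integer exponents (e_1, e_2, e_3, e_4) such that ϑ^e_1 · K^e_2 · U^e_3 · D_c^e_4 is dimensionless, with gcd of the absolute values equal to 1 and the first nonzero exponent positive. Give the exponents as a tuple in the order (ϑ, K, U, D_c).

(1, 2, -4, 2)

M: e_1·(-2) + e_2·(1) + e_3·(0) + e_4·(0) = 0
L: e_1·(2) + e_2·(-1) + e_3·(1) + e_4·(2) = 0
T: e_1·(2) + e_2·(-2) + e_3·(-1) + e_4·(-1) = 0
Solving this homogeneous linear system for the smallest-integer solution (first nonzero entry positive) gives (1, 2, -4, 2).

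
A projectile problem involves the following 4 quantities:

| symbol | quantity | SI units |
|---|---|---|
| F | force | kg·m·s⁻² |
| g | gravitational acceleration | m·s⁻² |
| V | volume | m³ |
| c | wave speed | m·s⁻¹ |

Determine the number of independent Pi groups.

There are 4 variables and 3 base dimensions (M, L, T).
The dimension matrix has rank 3.
Independent dimensionless groups: 4 − 3 = 1.

1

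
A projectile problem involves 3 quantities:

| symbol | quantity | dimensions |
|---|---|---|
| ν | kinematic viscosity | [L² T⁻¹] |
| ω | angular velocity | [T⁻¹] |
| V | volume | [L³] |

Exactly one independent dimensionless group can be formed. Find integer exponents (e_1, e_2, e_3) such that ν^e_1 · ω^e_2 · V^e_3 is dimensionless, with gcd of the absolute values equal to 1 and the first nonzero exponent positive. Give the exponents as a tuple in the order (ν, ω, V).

(3, -3, -2)

L: e_1·(2) + e_2·(0) + e_3·(3) = 0
T: e_1·(-1) + e_2·(-1) + e_3·(0) = 0
Solving this homogeneous linear system for the smallest-integer solution (first nonzero entry positive) gives (3, -3, -2).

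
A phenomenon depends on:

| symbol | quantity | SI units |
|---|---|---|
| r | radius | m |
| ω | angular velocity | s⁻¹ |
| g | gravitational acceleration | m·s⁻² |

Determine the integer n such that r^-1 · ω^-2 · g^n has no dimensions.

1

Balance the L exponent: (1)·n from g, plus −(1) − 2·(0) = -1 from the rest, must sum to zero.
n − 1 = 0, so n = 1.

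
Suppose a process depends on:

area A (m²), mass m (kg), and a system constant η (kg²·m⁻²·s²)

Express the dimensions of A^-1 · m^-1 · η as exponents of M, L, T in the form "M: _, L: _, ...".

M: 1, L: -4, T: 2

Collect each base-dimension exponent across the product:
  M: −(0) − (1) + (2) = 1
  L: −(2) − (0) + (-2) = -4
  T: −(0) − (0) + (2) = 2
So the dimensions are [M L⁻⁴ T²].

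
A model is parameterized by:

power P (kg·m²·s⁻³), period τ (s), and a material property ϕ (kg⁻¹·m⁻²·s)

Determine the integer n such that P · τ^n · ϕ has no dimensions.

Balance the T exponent: (1)·n from τ, plus (-3) + (1) = -2 from the rest, must sum to zero.
n − 2 = 0, so n = 2.

2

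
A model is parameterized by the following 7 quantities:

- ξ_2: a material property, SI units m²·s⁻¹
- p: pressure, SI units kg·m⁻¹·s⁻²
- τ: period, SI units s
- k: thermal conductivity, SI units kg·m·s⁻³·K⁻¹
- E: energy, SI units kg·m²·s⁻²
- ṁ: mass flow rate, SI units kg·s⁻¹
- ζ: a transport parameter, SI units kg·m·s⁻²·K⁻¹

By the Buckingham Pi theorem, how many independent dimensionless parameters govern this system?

There are 7 variables and 4 base dimensions (M, L, T, Θ).
The dimension matrix has rank 4.
Independent dimensionless groups: 7 − 4 = 3.

3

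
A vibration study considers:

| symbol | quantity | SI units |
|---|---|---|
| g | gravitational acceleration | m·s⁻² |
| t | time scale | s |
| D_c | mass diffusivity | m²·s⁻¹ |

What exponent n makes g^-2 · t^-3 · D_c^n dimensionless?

Balance the L exponent: (2)·n from D_c, plus −2·(1) − 3·(0) = -2 from the rest, must sum to zero.
2n − 2 = 0, so n = 1.

1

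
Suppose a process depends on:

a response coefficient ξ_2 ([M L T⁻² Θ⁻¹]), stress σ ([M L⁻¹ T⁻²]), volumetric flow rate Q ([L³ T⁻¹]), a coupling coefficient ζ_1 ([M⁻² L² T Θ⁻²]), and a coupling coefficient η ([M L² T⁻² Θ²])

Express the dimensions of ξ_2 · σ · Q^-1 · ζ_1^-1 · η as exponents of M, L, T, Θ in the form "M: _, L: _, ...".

Collect each base-dimension exponent across the product:
  M: (1) + (1) − (0) − (-2) + (1) = 5
  L: (1) + (-1) − (3) − (2) + (2) = -3
  T: (-2) + (-2) − (-1) − (1) + (-2) = -6
  Θ: (-1) + (0) − (0) − (-2) + (2) = 3
So the dimensions are [M⁵ L⁻³ T⁻⁶ Θ³].

M: 5, L: -3, T: -6, Θ: 3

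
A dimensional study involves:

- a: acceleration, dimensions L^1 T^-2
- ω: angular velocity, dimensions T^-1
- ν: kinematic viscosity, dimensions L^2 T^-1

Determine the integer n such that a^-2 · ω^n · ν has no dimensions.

Balance the T exponent: (-1)·n from ω, plus −2·(-2) + (-1) = 3 from the rest, must sum to zero.
−n + 3 = 0, so n = 3.

3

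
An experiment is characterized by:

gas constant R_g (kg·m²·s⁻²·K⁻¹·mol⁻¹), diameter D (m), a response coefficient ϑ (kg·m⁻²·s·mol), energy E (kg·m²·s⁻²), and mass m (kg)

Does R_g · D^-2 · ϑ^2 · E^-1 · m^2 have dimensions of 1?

Sum the exponent of each base dimension across the product:
  M: [R_g]_M − 2·[D]_M + 2·[ϑ]_M − [E]_M + 2·[m]_M = (1) − 2·(0) + 2·(1) − (1) + 2·(1) = 4
  L: [R_g]_L − 2·[D]_L + 2·[ϑ]_L − [E]_L + 2·[m]_L = (2) − 2·(1) + 2·(-2) − (2) + 2·(0) = -6
  T: [R_g]_T − 2·[D]_T + 2·[ϑ]_T − [E]_T + 2·[m]_T = (-2) − 2·(0) + 2·(1) − (-2) + 2·(0) = 2
  Θ: [R_g]_Θ − 2·[D]_Θ + 2·[ϑ]_Θ − [E]_Θ + 2·[m]_Θ = (-1) − 2·(0) + 2·(0) − (0) + 2·(0) = -1
  N: [R_g]_N − 2·[D]_N + 2·[ϑ]_N − [E]_N + 2·[m]_N = (-1) − 2·(0) + 2·(1) − (0) + 2·(0) = 1
Net dimensions [M⁴ L⁻⁶ T² Θ⁻¹ N] ≠ [1] — not dimensionless.

no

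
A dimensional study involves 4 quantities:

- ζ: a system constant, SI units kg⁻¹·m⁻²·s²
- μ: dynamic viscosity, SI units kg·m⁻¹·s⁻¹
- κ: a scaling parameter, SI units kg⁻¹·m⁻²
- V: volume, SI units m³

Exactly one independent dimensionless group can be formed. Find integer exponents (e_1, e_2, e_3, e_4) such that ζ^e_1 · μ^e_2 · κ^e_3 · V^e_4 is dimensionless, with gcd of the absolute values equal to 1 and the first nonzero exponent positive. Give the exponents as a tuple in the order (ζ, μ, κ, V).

(1, 2, 1, 2)

M: e_1·(-1) + e_2·(1) + e_3·(-1) + e_4·(0) = 0
L: e_1·(-2) + e_2·(-1) + e_3·(-2) + e_4·(3) = 0
T: e_1·(2) + e_2·(-1) + e_3·(0) + e_4·(0) = 0
Solving this homogeneous linear system for the smallest-integer solution (first nonzero entry positive) gives (1, 2, 1, 2).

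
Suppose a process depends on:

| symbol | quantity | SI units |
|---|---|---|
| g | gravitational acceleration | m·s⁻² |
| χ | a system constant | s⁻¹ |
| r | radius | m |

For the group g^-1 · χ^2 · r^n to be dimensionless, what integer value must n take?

1

Balance the L exponent: (1)·n from r, plus −(1) + 2·(0) = -1 from the rest, must sum to zero.
n − 1 = 0, so n = 1.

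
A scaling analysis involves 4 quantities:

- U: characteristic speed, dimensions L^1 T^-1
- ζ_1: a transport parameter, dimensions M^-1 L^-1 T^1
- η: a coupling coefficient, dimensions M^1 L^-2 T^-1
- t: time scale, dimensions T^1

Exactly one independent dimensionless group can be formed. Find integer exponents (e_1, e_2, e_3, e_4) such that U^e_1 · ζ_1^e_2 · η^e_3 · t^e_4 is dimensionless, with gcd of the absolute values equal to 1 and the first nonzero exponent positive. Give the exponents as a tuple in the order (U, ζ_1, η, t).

M: e_1·(0) + e_2·(-1) + e_3·(1) + e_4·(0) = 0
L: e_1·(1) + e_2·(-1) + e_3·(-2) + e_4·(0) = 0
T: e_1·(-1) + e_2·(1) + e_3·(-1) + e_4·(1) = 0
Solving this homogeneous linear system for the smallest-integer solution (first nonzero entry positive) gives (3, 1, 1, 3).

(3, 1, 1, 3)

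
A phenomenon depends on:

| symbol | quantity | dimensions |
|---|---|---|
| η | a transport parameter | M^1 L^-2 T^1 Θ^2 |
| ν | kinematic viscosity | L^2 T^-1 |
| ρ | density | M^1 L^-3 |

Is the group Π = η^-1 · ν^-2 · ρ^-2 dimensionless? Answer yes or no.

Sum the exponent of each base dimension across the product:
  M: −[η]_M − 2·[ν]_M − 2·[ρ]_M = −(1) − 2·(0) − 2·(1) = -3
  L: −[η]_L − 2·[ν]_L − 2·[ρ]_L = −(-2) − 2·(2) − 2·(-3) = 4
  T: −[η]_T − 2·[ν]_T − 2·[ρ]_T = −(1) − 2·(-1) − 2·(0) = 1
  Θ: −[η]_Θ − 2·[ν]_Θ − 2·[ρ]_Θ = −(2) − 2·(0) − 2·(0) = -2
Net dimensions [M⁻³ L⁴ T Θ⁻²] ≠ [1] — not dimensionless.

no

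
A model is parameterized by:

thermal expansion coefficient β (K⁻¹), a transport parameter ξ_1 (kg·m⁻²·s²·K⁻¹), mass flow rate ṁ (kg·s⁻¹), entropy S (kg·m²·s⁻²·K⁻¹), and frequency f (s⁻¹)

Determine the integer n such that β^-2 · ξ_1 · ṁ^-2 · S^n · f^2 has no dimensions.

1

Balance the M exponent: (1)·n from S, plus −2·(0) + (1) − 2·(1) + 2·(0) = -1 from the rest, must sum to zero.
n − 1 = 0, so n = 1.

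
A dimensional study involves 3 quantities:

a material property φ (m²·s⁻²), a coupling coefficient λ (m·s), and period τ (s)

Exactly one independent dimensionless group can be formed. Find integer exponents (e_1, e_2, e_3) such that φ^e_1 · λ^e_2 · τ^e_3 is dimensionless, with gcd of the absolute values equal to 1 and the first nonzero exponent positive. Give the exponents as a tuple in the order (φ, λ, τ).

L: e_1·(2) + e_2·(1) + e_3·(0) = 0
T: e_1·(-2) + e_2·(1) + e_3·(1) = 0
Solving this homogeneous linear system for the smallest-integer solution (first nonzero entry positive) gives (1, -2, 4).

(1, -2, 4)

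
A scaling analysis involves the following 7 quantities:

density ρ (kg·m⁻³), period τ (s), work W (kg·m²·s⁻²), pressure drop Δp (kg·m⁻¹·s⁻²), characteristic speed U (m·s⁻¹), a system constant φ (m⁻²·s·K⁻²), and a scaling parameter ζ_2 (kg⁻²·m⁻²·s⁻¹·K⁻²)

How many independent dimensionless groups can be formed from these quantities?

There are 7 variables and 4 base dimensions (M, L, T, Θ).
The dimension matrix has rank 4.
Independent dimensionless groups: 7 − 4 = 3.

3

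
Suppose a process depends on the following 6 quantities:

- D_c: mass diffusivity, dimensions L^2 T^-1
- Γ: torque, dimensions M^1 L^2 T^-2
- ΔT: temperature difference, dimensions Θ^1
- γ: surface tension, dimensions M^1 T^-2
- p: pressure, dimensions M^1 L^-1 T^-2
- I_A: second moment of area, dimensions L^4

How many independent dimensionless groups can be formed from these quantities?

There are 6 variables and 4 base dimensions (M, L, T, Θ).
The dimension matrix has rank 4.
Independent dimensionless groups: 6 − 4 = 2.

2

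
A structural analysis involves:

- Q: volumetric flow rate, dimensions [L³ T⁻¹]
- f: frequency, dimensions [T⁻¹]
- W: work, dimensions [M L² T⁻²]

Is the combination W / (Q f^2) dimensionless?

Sum the exponent of each base dimension across the product:
  M: −[Q]_M − 2·[f]_M + [W]_M = −(0) − 2·(0) + (1) = 1
  L: −[Q]_L − 2·[f]_L + [W]_L = −(3) − 2·(0) + (2) = -1
  T: −[Q]_T − 2·[f]_T + [W]_T = −(-1) − 2·(-1) + (-2) = 1
Net dimensions [M L⁻¹ T] ≠ [1] — not dimensionless.

no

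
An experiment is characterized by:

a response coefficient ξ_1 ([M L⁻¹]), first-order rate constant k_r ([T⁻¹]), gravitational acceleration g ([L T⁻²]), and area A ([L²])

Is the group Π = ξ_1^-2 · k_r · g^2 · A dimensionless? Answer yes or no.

no

Sum the exponent of each base dimension across the product:
  M: −2·[ξ_1]_M + [k_r]_M + 2·[g]_M + [A]_M = −2·(1) + (0) + 2·(0) + (0) = -2
  L: −2·[ξ_1]_L + [k_r]_L + 2·[g]_L + [A]_L = −2·(-1) + (0) + 2·(1) + (2) = 6
  T: −2·[ξ_1]_T + [k_r]_T + 2·[g]_T + [A]_T = −2·(0) + (-1) + 2·(-2) + (0) = -5
Net dimensions [M⁻² L⁶ T⁻⁵] ≠ [1] — not dimensionless.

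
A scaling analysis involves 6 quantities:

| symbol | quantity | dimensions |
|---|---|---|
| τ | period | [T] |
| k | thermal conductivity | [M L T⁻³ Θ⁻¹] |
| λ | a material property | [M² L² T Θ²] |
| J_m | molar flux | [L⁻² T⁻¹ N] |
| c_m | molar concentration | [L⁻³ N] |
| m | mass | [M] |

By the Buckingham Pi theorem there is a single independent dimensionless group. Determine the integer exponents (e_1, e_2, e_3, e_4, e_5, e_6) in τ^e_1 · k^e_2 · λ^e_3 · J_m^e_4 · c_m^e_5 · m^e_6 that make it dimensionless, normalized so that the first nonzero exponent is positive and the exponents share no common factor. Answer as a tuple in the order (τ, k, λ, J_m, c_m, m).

M: e_1·(0) + e_2·(1) + e_3·(2) + e_4·(0) + e_5·(0) + e_6·(1) = 0
L: e_1·(0) + e_2·(1) + e_3·(2) + e_4·(-2) + e_5·(-3) + e_6·(0) = 0
T: e_1·(1) + e_2·(-3) + e_3·(1) + e_4·(-1) + e_5·(0) + e_6·(0) = 0
Θ: e_1·(0) + e_2·(-1) + e_3·(2) + e_4·(0) + e_5·(0) + e_6·(0) = 0
N: e_1·(0) + e_2·(0) + e_3·(0) + e_4·(1) + e_5·(1) + e_6·(0) = 0
Solving this homogeneous linear system for the smallest-integer solution (first nonzero entry positive) gives (1, 2, 1, -4, 4, -4).

(1, 2, 1, -4, 4, -4)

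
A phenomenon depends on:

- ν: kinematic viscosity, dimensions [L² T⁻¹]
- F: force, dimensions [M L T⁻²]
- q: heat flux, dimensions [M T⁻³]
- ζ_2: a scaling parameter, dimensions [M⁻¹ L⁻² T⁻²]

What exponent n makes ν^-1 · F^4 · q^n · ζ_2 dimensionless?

Balance the M exponent: (1)·n from q, plus −(0) + 4·(1) + (-1) = 3 from the rest, must sum to zero.
n + 3 = 0, so n = -3.

-3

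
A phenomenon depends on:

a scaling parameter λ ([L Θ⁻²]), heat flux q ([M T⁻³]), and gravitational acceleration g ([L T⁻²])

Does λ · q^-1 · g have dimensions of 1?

no

Sum the exponent of each base dimension across the product:
  M: [λ]_M − [q]_M + [g]_M = (0) − (1) + (0) = -1
  L: [λ]_L − [q]_L + [g]_L = (1) − (0) + (1) = 2
  T: [λ]_T − [q]_T + [g]_T = (0) − (-3) + (-2) = 1
  Θ: [λ]_Θ − [q]_Θ + [g]_Θ = (-2) − (0) + (0) = -2
Net dimensions [M⁻¹ L² T Θ⁻²] ≠ [1] — not dimensionless.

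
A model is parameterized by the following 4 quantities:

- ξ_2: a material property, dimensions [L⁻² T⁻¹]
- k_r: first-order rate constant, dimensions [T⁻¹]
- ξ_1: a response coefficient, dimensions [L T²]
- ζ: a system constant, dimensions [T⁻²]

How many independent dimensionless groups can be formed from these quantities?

There are 4 variables and 2 base dimensions (L, T).
The dimension matrix has rank 2.
Independent dimensionless groups: 4 − 2 = 2.

2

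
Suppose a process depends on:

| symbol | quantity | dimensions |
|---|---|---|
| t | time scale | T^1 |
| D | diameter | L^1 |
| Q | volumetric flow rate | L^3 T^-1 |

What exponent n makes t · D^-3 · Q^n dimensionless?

Balance the L exponent: (3)·n from Q, plus (0) − 3·(1) = -3 from the rest, must sum to zero.
3n − 3 = 0, so n = 1.

1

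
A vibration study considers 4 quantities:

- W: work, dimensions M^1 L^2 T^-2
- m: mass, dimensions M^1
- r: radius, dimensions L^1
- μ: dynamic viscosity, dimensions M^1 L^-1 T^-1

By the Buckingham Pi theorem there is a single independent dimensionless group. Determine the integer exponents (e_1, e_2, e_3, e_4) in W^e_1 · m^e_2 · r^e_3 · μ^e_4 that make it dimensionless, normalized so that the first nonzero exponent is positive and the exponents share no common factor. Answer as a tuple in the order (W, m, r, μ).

(1, 1, -4, -2)

M: e_1·(1) + e_2·(1) + e_3·(0) + e_4·(1) = 0
L: e_1·(2) + e_2·(0) + e_3·(1) + e_4·(-1) = 0
T: e_1·(-2) + e_2·(0) + e_3·(0) + e_4·(-1) = 0
Solving this homogeneous linear system for the smallest-integer solution (first nonzero entry positive) gives (1, 1, -4, -2).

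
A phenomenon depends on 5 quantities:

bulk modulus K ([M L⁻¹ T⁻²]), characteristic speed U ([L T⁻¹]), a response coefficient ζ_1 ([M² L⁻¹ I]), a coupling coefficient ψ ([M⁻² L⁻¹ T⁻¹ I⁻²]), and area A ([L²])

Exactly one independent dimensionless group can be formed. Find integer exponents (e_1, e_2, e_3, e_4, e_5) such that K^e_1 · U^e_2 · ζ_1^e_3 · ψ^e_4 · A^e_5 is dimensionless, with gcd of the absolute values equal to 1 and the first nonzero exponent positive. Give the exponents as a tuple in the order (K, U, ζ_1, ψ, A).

M: e_1·(1) + e_2·(0) + e_3·(2) + e_4·(-2) + e_5·(0) = 0
L: e_1·(-1) + e_2·(1) + e_3·(-1) + e_4·(-1) + e_5·(2) = 0
T: e_1·(-2) + e_2·(-1) + e_3·(0) + e_4·(-1) + e_5·(0) = 0
I: e_1·(0) + e_2·(0) + e_3·(1) + e_4·(-2) + e_5·(0) = 0
Solving this homogeneous linear system for the smallest-integer solution (first nonzero entry positive) gives (2, -3, -2, -1, 1).

(2, -3, -2, -1, 1)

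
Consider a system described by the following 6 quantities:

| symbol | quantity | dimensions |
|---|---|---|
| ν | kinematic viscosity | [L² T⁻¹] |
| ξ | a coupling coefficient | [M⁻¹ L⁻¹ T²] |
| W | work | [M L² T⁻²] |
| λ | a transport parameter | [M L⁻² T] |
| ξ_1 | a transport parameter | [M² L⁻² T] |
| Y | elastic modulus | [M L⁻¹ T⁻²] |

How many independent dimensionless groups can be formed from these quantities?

There are 6 variables and 3 base dimensions (M, L, T).
The dimension matrix has rank 3.
Independent dimensionless groups: 6 − 3 = 3.

3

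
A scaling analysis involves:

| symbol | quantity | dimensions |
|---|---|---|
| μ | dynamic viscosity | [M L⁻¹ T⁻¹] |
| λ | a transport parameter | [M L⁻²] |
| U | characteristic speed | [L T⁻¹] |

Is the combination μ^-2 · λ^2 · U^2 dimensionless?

Sum the exponent of each base dimension across the product:
  M: −2·[μ]_M + 2·[λ]_M + 2·[U]_M = −2·(1) + 2·(1) + 2·(0) = 0
  L: −2·[μ]_L + 2·[λ]_L + 2·[U]_L = −2·(-1) + 2·(-2) + 2·(1) = 0
  T: −2·[μ]_T + 2·[λ]_T + 2·[U]_T = −2·(-1) + 2·(0) + 2·(-1) = 0
All base exponents vanish — dimensionless.

yes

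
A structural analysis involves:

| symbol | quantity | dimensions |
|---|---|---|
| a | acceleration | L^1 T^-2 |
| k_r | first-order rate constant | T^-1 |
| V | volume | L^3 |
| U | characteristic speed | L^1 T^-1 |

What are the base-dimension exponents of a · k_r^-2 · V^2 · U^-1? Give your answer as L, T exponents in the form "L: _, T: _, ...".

L: 6, T: 1

Collect each base-dimension exponent across the product:
  L: (1) − 2·(0) + 2·(3) − (1) = 6
  T: (-2) − 2·(-1) + 2·(0) − (-1) = 1
So the dimensions are [L⁶ T].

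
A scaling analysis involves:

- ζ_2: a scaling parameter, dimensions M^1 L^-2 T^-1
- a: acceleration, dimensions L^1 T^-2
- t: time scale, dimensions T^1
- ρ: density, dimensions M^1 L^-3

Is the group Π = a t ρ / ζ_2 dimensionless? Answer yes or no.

Sum the exponent of each base dimension across the product:
  M: −[ζ_2]_M + [a]_M + [t]_M + [ρ]_M = −(1) + (0) + (0) + (1) = 0
  L: −[ζ_2]_L + [a]_L + [t]_L + [ρ]_L = −(-2) + (1) + (0) + (-3) = 0
  T: −[ζ_2]_T + [a]_T + [t]_T + [ρ]_T = −(-1) + (-2) + (1) + (0) = 0
All base exponents vanish — dimensionless.

yes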